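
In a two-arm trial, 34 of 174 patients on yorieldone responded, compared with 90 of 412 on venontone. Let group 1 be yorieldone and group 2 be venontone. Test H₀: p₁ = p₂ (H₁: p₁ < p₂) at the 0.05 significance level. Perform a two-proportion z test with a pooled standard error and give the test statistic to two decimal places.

z = -0.62

p̂₁ = 34/174 = 0.1954, p̂₂ = 90/412 = 0.2184.
Pooled p̂ = (34+90)/(174+412) = 124/586 = 0.2116.
SE = √(p̂(1−p̂)(1/n₁+1/n₂)) = √(0.2116·0.7884·0.00817431) = √(0.0013637) = 0.0369.
z = (0.1954 − 0.2184)/0.0369 = -0.0230/0.0369 = -0.62.
p-value = P(Z < -0.624) ≈ 0.2663, so at α = 0.05 we fail to reject H₀.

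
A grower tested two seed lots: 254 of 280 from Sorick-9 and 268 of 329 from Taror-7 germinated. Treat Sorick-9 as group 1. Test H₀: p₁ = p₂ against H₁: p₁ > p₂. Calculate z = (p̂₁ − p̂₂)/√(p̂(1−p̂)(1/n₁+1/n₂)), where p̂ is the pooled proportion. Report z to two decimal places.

p̂₁ = 254/280 ≈ 0.9071, p̂₂ = 268/329 ≈ 0.8146.
Pooled p̂ = (254+268)/(280+329) = 522/609 = 0.8571.
SE = √(p̂(1−p̂)(1/n₁+1/n₂)) = √(0.8571·0.1429·0.00661094) = √(0.000809503) = 0.0285.
z = (0.9071 − 0.8146)/0.0285 = 0.0925/0.0285 = 3.25.
p-value = P(Z > 3.253) ≈ 0.0006.

z = 3.25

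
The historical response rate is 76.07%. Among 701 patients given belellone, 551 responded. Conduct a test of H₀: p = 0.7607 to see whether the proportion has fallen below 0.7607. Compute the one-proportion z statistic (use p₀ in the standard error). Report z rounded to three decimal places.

p̂ = 551/701 = 0.786020.
SE = √(p₀(1−p₀)/n) = √(0.18204/701) = 0.016115.
z = (0.786020 − 0.7607)/0.016115 = 0.025320/0.016115 = 1.571.
p-value = P(Z < 1.571) ≈ 0.9419.

z = 1.571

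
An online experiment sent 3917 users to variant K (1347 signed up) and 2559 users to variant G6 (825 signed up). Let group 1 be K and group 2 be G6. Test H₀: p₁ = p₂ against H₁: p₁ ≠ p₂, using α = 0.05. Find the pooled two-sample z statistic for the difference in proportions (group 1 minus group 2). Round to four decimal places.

p̂₁ = 1347/3917 ≈ 0.3438856, p̂₂ = 825/2559 ≈ 0.3223916.
Pooled p̂ = (1347+825)/(3917+2559) = 2172/6476 = 0.3353922.
SE = √(p̂(1−p̂)(1/n₁+1/n₂)) = √(0.3353922·0.6646078·0.000646075) = √(0.000144013) = 0.0120005.
z = (0.3438856 − 0.3223916)/0.0120005 = 0.0214940/0.0120005 = 1.7911.
Two-sided p-value ≈ 2·Φ(−1.791) = 0.0733. With α = 0.05, fail to reject H₀.

z = 1.7911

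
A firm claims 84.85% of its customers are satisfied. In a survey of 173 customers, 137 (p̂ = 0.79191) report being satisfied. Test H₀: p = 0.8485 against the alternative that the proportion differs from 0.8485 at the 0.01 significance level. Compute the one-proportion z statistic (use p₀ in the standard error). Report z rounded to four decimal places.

p̂ = 137/173 = 0.791908.
Under H₀, SE = √(0.8485·0.1515/173) = √(0.000743051) = 0.027259.
z = (0.791908 − 0.8485)/0.027259 = -0.056592/0.027259 = -2.0761.
Two-sided p-value ≈ 2·Φ(−2.076) = 0.0379; since p > α = 0.01, fail to reject H₀.

z = -2.0761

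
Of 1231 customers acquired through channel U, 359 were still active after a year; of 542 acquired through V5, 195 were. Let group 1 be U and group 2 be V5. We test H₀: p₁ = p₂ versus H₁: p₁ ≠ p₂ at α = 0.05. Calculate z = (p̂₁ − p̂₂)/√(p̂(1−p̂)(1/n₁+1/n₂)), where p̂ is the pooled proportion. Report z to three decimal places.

p̂₁ = 359/1231 ≈ 0.291633, p̂₂ = 195/542 ≈ 0.359779.
Pooled p̂ = (359+195)/(1231+542) = 554/1773 = 0.312465.
SE = √(0.214831 × 0.00265737) = 0.023893.
z = (0.291633 − 0.359779)/0.023893 = -0.068146/0.023893 = -2.852.
Two-sided p-value ≈ 2·Φ(−2.852) = 0.0043, so at α = 0.05 we reject H₀.

z = -2.852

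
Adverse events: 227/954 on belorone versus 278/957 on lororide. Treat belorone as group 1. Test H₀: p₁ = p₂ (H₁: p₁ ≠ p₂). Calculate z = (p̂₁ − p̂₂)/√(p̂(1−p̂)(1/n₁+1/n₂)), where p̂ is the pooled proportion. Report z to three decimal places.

z = -2.605

p̂₁ = 227/954 ≈ 0.23795, p̂₂ = 278/957 ≈ 0.29049.
Pooled p̂ = (227+278)/(954+957) = 505/1911 = 0.26426.
SE = √(p̂(1−p̂)(1/n₁+1/n₂)) = √(0.26426·0.73574·0.00209315) = √(0.000406964) = 0.02017.
z = (0.23795 − 0.29049)/0.02017 = -0.05254/0.02017 = -2.605.
p-value = 2·P(Z > 2.605) ≈ 0.0092.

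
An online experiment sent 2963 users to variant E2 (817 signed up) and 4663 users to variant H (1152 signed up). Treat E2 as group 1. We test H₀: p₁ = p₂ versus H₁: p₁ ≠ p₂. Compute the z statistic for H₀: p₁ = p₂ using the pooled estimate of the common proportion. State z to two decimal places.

z = 2.79

p̂₁ = 817/2963 = 0.27573, p̂₂ = 1152/4663 = 0.24705.
Pooled p̂ = (817+1152)/(2963+4663) = 1969/7626 = 0.25820.
SE = √(p̂(1−p̂)(1/n₁+1/n₂)) = √(0.25820·0.74180·0.00055195) = √(0.000105715) = 0.01028.
z = (0.27573 − 0.24705)/0.01028 = 0.02868/0.01028 = 2.79.
Two-sided p-value ≈ 2·Φ(−2.790) = 0.0053.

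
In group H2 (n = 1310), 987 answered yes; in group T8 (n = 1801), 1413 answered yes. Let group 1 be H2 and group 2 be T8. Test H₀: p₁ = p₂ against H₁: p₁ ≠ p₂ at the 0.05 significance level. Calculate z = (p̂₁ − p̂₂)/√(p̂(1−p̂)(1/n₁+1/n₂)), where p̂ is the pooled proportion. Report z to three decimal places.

z = -2.042

p̂₁ = 987/1310 = 0.753435, p̂₂ = 1413/1801 = 0.784564.
Pooled p̂ = (987+1413)/(1310+1801) = 2400/3111 = 0.771456.
SE = √(p̂(1−p̂)(1/n₁+1/n₂)) = √(0.771456·0.228544·0.00131861) = √(0.000232485) = 0.015247.
z = (0.753435 − 0.784564)/0.015247 = -0.031129/0.015247 = -2.042.
p-value = 2·P(Z > 2.042) ≈ 0.0412, so at α = 0.05 we reject H₀.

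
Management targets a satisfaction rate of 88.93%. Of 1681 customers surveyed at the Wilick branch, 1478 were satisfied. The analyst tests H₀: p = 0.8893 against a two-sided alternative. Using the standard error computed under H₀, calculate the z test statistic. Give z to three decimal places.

p̂ = 1478/1681 = 0.87924.
Standard error under H₀: √(0.8893×0.1107/1681) = 0.00765.
z = (0.87924 − 0.8893)/0.00765 = -0.01006/0.00765 = -1.315.
p-value = 2·P(Z > 1.315) ≈ 0.1886.

z = -1.315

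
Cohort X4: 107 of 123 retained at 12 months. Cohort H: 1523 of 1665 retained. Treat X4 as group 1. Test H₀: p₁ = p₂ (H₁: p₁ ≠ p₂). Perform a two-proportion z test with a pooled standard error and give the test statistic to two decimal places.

z = -1.69

p̂₁ = 107/123 = 0.8699, p̂₂ = 1523/1665 = 0.9147.
Pooled p̂ = (107+1523)/(123+1665) = 1630/1788 = 0.9116.
SE = √(p̂(1−p̂)(1/n₁+1/n₂)) = √(0.9116·0.0884·0.00873068) = √(0.000703328) = 0.0265.
z = (0.8699 − 0.9147)/0.0265 = -0.0448/0.0265 = -1.69.
Two-sided p-value ≈ 2·Φ(−1.689) = 0.0912.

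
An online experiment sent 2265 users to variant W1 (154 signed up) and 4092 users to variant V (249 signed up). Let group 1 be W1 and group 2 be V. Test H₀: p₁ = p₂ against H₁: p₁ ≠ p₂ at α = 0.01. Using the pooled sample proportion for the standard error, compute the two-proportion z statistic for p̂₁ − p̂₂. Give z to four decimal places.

z = 1.1190

p̂₁ = 154/2265 ≈ 0.0679912, p̂₂ = 249/4092 ≈ 0.0608504.
Pooled p̂ = (154+249)/(2265+4092) = 403/6357 = 0.0633947.
SE = √(p̂(1−p̂)(1/n₁+1/n₂)) = √(0.0633947·0.9366053·0.00068588) = √(4.07247e-05) = 0.0063816.
z = (0.0679912 − 0.0608504)/0.0063816 = 0.0071408/0.0063816 = 1.1190.
Two-sided p-value ≈ 2·Φ(−1.119) = 0.2632. With α = 0.01, fail to reject H₀.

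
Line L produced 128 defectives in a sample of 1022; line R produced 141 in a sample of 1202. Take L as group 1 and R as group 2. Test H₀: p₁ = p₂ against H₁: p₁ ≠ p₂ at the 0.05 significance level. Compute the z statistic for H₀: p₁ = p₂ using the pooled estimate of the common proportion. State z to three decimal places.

z = 0.572

p̂₁ = 128/1022 ≈ 0.12524, p̂₂ = 141/1202 ≈ 0.11730.
Pooled p̂ = (128+141)/(1022+1202) = 269/2224 = 0.12095.
SE = √(p̂(1−p̂)(1/n₁+1/n₂)) = √(0.12095·0.87905·0.00181042) = √(0.00019249) = 0.01387.
z = (0.12524 − 0.11730)/0.01387 = 0.00794/0.01387 = 0.572.
p-value = 2·P(Z > 0.572) ≈ 0.5671. With α = 0.05, fail to reject H₀.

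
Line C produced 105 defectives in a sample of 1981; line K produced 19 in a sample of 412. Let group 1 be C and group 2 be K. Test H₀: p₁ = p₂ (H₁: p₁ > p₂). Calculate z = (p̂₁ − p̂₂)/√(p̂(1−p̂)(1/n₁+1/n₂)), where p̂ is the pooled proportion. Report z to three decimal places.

z = 0.574

p̂₁ = 105/1981 ≈ 0.053004, p̂₂ = 19/412 ≈ 0.046117.
Pooled p̂ = (105+19)/(1981+412) = 124/2393 = 0.051818.
SE = √(p̂(1−p̂)(1/n₁+1/n₂)) = √(0.051818·0.948182·0.00293198) = √(0.000144056) = 0.012002.
z = (0.053004 − 0.046117)/0.012002 = 0.006887/0.012002 = 0.574.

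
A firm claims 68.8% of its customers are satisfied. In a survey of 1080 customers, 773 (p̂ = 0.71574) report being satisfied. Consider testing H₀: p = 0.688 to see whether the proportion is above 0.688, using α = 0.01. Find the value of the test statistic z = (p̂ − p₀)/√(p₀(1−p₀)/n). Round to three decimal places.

p̂ = 773/1080 = 0.715741.
Under H₀, SE = √(0.688·0.312/1080) = √(0.000198756) = 0.014098.
z = (0.715741 − 0.688)/0.014098 = 0.027741/0.014098 = 1.968.
p-value = P(Z > 1.968) ≈ 0.0246; since p > α = 0.01, fail to reject H₀.

z = 1.968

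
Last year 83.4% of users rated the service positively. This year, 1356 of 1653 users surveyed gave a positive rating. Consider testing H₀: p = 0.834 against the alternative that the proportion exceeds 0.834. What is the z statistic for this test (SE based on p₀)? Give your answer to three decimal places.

p̂ = 1356/1653 ≈ 0.82033.
SE = √(p₀(1−p₀)/n) = √(0.13844/1653) = 0.00915.
z = (0.82033 − 0.834)/0.00915 = -0.01367/0.00915 = -1.494.
p-value = P(Z > -1.494) ≈ 0.9324.

z = -1.494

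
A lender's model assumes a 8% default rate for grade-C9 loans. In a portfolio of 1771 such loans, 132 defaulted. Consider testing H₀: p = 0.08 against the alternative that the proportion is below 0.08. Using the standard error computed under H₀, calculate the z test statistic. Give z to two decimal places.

p̂ = 132/1771 ≈ 0.07453.
SE = √(p₀(1−p₀)/n) = √(0.0736/1771) = 0.00645.
z = (0.07453 − 0.08)/0.00645 = -0.00547/0.00645 = -0.85.

z = -0.85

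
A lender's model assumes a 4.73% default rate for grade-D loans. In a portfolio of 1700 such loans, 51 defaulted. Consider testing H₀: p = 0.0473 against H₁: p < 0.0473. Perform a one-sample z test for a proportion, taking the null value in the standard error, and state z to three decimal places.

z = -3.360

p̂ = 51/1700 ≈ 0.030000.
Standard error under H₀: √(0.0473×0.9527/1700) = 0.005149.
z = (0.030000 − 0.0473)/0.005149 = -0.017300/0.005149 = -3.360.
p-value = P(Z < -3.360) ≈ 0.0004.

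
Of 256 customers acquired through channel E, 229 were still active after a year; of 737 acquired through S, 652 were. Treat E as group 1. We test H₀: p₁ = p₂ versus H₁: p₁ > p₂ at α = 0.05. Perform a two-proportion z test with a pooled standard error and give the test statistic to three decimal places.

z = 0.430

p̂₁ = 229/256 ≈ 0.89453, p̂₂ = 652/737 ≈ 0.88467.
Pooled p̂ = (229+652)/(256+737) = 881/993 = 0.88721.
SE = √(p̂(1−p̂)(1/n₁+1/n₂)) = √(0.88721·0.11279·0.0052631) = √(0.000526668) = 0.02295.
z = (0.89453 − 0.88467)/0.02295 = 0.00986/0.02295 = 0.430.
p-value = P(Z > 0.430) ≈ 0.3337, so at α = 0.05 we fail to reject H₀.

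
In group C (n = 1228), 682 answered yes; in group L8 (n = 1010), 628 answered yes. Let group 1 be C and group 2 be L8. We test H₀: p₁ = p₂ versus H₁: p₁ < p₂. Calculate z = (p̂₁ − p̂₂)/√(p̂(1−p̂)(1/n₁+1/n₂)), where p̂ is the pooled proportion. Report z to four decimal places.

z = -3.1732

p̂₁ = 682/1228 = 0.5553746, p̂₂ = 628/1010 = 0.6217822.
Pooled p̂ = (682+628)/(1228+1010) = 1310/2238 = 0.5853441.
SE = √(0.242716 × 0.00180443) = 0.0209276.
z = (0.5553746 − 0.6217822)/0.0209276 = -0.0664076/0.0209276 = -3.1732.
p-value = P(Z < -3.173) ≈ 0.0008.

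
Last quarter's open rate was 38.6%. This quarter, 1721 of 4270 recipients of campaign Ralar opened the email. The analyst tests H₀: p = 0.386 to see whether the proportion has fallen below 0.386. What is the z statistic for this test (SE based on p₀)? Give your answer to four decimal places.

p̂ = 1721/4270 = 0.403044.
Standard error under H₀: √(0.386×0.614/4270) = 0.007450.
z = (0.403044 − 0.386)/0.007450 = 0.017044/0.007450 = 2.2878.
p-value = P(Z < 2.288) ≈ 0.9889.

z = 2.2878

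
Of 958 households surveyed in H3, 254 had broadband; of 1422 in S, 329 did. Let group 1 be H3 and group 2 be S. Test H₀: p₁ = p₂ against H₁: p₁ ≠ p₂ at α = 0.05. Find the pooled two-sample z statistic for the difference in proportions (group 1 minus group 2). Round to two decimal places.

z = 1.88

p̂₁ = 254/958 ≈ 0.26514, p̂₂ = 329/1422 ≈ 0.23136.
Pooled p̂ = (254+329)/(958+1422) = 583/2380 = 0.24496.
SE = √(0.184954 × 0.00174708) = 0.01798.
z = (0.26514 − 0.23136)/0.01798 = 0.03378/0.01798 = 1.88.
Two-sided p-value ≈ 2·Φ(−1.879) = 0.0603, so at α = 0.05 we fail to reject H₀.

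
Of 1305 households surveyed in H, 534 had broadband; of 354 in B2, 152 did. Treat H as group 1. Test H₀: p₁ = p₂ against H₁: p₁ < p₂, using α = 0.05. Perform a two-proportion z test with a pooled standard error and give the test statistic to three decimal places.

p̂₁ = 534/1305 = 0.40920, p̂₂ = 152/354 = 0.42938.
Pooled p̂ = (534+152)/(1305+354) = 686/1659 = 0.41350.
SE = √(0.242518 × 0.00359114) = 0.02951.
z = (0.40920 − 0.42938)/0.02951 = -0.02018/0.02951 = -0.684.
p-value = P(Z < -0.684) ≈ 0.2470, so at α = 0.05 we fail to reject H₀.

z = -0.684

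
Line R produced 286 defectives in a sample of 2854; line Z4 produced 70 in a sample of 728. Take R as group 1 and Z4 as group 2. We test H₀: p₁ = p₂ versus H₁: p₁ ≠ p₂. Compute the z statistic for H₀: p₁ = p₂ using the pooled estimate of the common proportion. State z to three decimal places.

z = 0.327

p̂₁ = 286/2854 = 0.10021, p̂₂ = 70/728 = 0.09615.
Pooled p̂ = (286+70)/(2854+728) = 356/3582 = 0.09939.
SE = √(0.0895083 × 0.00172401) = 0.01242.
z = (0.10021 − 0.09615)/0.01242 = 0.00406/0.01242 = 0.327.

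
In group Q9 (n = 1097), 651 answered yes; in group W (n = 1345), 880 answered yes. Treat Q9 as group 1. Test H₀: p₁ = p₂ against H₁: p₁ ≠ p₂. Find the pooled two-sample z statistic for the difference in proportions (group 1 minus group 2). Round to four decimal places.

z = -3.0922

p̂₁ = 651/1097 = 0.5934366, p̂₂ = 880/1345 = 0.6542751.
Pooled p̂ = (651+880)/(1097+1345) = 1531/2442 = 0.6269451.
SE = √(0.233885 × 0.00165507) = 0.0196748.
z = (0.5934366 − 0.6542751)/0.0196748 = -0.0608385/0.0196748 = -3.0922.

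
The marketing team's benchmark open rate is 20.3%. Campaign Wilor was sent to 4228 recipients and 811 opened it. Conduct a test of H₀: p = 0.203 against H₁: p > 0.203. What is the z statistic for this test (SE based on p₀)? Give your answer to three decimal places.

z = -1.808

p̂ = 811/4228 = 0.191816.
Under H₀, SE = √(0.203·0.797/4228) = √(3.82666e-05) = 0.006186.
z = (0.191816 − 0.203)/0.006186 = -0.011184/0.006186 = -1.808.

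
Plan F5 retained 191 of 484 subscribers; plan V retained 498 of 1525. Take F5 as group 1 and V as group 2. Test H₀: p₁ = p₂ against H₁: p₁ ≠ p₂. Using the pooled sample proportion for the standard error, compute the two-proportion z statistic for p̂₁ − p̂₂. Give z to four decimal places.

p̂₁ = 191/484 ≈ 0.394628, p̂₂ = 498/1525 ≈ 0.326557.
Pooled p̂ = (191+498)/(484+1525) = 689/2009 = 0.342957.
SE = √(p̂(1−p̂)(1/n₁+1/n₂)) = √(0.342957·0.657043·0.00272185) = √(0.000613335) = 0.024766.
z = (0.394628 − 0.326557)/0.024766 = 0.068071/0.024766 = 2.7486.

z = 2.7486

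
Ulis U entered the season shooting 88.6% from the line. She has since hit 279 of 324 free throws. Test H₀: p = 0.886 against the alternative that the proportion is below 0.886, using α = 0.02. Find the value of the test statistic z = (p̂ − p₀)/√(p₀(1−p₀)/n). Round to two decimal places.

p̂ = 279/324 ≈ 0.8611.
Under H₀, SE = √(0.886·0.114/324) = √(0.000311741) = 0.0177.
z = (0.8611 − 0.886)/0.0177 = -0.0249/0.0177 = -1.41.
p-value = P(Z < -1.410) ≈ 0.0793, so at α = 0.02 we fail to reject H₀.

z = -1.41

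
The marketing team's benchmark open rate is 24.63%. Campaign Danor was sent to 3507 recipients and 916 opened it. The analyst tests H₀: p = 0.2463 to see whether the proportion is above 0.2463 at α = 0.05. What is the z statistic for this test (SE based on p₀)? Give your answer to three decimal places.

z = 2.047

p̂ = 916/3507 = 0.261192.
Standard error under H₀: √(0.2463×0.7537/3507) = 0.007276.
z = (0.261192 − 0.2463)/0.007276 = 0.014892/0.007276 = 2.047.
p-value = P(Z > 2.047) ≈ 0.0203, so at α = 0.05 we reject H₀.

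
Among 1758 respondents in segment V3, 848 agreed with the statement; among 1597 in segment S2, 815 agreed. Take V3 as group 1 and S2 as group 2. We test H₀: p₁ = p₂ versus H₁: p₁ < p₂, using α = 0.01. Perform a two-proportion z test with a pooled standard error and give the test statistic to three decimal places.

z = -1.618

p̂₁ = 848/1758 ≈ 0.48237, p̂₂ = 815/1597 ≈ 0.51033.
Pooled p̂ = (848+815)/(1758+1597) = 1663/3355 = 0.49568.
SE = √(p̂(1−p̂)(1/n₁+1/n₂)) = √(0.49568·0.50432·0.001195) = √(0.000298728) = 0.01728.
z = (0.48237 − 0.51033)/0.01728 = -0.02796/0.01728 = -1.618.
p-value = P(Z < -1.618) ≈ 0.0528. With α = 0.01, fail to reject H₀.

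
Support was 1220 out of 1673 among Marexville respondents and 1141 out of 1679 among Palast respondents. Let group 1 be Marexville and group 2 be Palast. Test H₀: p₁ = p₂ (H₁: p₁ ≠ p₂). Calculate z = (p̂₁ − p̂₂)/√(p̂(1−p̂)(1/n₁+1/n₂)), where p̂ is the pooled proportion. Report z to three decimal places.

z = 3.150

p̂₁ = 1220/1673 ≈ 0.729229, p̂₂ = 1141/1679 ≈ 0.679571.
Pooled p̂ = (1220+1141)/(1673+1679) = 2361/3352 = 0.704356.
SE = √(0.208239 × 0.00119332) = 0.015764.
z = (0.729229 − 0.679571)/0.015764 = 0.049658/0.015764 = 3.150.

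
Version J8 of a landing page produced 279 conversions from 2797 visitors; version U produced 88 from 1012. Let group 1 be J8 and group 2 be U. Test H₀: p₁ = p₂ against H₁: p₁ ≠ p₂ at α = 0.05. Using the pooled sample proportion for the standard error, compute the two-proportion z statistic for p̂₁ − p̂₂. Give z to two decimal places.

z = 1.18

p̂₁ = 279/2797 ≈ 0.0997, p̂₂ = 88/1012 ≈ 0.0870.
Pooled p̂ = (279+88)/(2797+1012) = 367/3809 = 0.0964.
SE = √(p̂(1−p̂)(1/n₁+1/n₂)) = √(0.0964·0.9036·0.00134567) = √(0.000117164) = 0.0108.
z = (0.0997 − 0.0870)/0.0108 = 0.0127/0.0108 = 1.18.
p-value = 2·P(Z > 1.182) ≈ 0.2372; since p > α = 0.05, fail to reject H₀.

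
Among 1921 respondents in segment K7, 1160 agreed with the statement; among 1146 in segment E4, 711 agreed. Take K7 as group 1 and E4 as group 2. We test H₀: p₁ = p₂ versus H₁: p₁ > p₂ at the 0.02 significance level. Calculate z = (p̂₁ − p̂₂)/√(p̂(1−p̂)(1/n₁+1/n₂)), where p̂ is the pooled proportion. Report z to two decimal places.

p̂₁ = 1160/1921 = 0.6039, p̂₂ = 711/1146 = 0.6204.
Pooled p̂ = (1160+711)/(1921+1146) = 1871/3067 = 0.6100.
SE = √(p̂(1−p̂)(1/n₁+1/n₂)) = √(0.6100·0.3900·0.00139316) = √(0.00033142) = 0.0182.
z = (0.6039 − 0.6204)/0.0182 = -0.0165/0.0182 = -0.91.
p-value = P(Z > -0.910) ≈ 0.8186. With α = 0.02, fail to reject H₀.

z = -0.91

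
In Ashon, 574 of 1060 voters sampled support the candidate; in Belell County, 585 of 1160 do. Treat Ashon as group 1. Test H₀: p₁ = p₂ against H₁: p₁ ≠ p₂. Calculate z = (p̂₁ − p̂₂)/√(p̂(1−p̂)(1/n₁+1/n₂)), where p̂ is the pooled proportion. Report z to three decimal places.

p̂₁ = 574/1060 ≈ 0.54151, p̂₂ = 585/1160 ≈ 0.50431.
Pooled p̂ = (574+585)/(1060+1160) = 1159/2220 = 0.52207.
SE = √(p̂(1−p̂)(1/n₁+1/n₂)) = √(0.52207·0.47793·0.00180547) = √(0.000450487) = 0.02122.
z = (0.54151 − 0.50431)/0.02122 = 0.03720/0.02122 = 1.753.
Two-sided p-value ≈ 2·Φ(−1.753) = 0.0797.

z = 1.753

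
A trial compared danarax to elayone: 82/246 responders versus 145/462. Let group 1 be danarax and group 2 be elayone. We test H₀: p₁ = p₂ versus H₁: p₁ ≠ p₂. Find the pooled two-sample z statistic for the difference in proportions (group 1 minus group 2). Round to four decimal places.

p̂₁ = 82/246 ≈ 0.333333, p̂₂ = 145/462 ≈ 0.313853.
Pooled p̂ = (82+145)/(246+462) = 227/708 = 0.320621.
SE = √(0.217823 × 0.00622954) = 0.036837.
z = (0.333333 − 0.313853)/0.036837 = 0.019480/0.036837 = 0.5288.
p-value = 2·P(Z > 0.529) ≈ 0.5969.

z = 0.5288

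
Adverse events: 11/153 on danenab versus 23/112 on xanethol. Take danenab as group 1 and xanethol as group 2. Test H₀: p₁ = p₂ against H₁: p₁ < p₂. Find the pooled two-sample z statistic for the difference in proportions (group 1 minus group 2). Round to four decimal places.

p̂₁ = 11/153 = 0.071895, p̂₂ = 23/112 = 0.205357.
Pooled p̂ = (11+23)/(153+112) = 34/265 = 0.128302.
SE = √(0.111841 × 0.0154645) = 0.041588.
z = (0.071895 − 0.205357)/0.041588 = -0.133462/0.041588 = -3.2091.

z = -3.2091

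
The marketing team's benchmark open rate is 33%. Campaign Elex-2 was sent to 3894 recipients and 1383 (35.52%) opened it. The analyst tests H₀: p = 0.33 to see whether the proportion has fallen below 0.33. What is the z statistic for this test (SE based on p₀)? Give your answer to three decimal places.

p̂ = 1383/3894 ≈ 0.355162.
SE = √(p₀(1−p₀)/n) = √(0.2211/3894) = 0.007535.
z = (0.355162 − 0.33)/0.007535 = 0.025162/0.007535 = 3.339.
p-value = P(Z < 3.339) ≈ 0.9996.

z = 3.339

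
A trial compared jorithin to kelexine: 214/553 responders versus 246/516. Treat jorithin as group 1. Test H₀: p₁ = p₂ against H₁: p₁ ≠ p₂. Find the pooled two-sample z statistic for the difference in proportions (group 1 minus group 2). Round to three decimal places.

p̂₁ = 214/553 ≈ 0.38698, p̂₂ = 246/516 ≈ 0.47674.
Pooled p̂ = (214+246)/(553+516) = 460/1069 = 0.43031.
SE = √(0.245143 × 0.0037463) = 0.03030.
z = (0.38698 − 0.47674)/0.03030 = -0.08976/0.03030 = -2.962.

z = -2.962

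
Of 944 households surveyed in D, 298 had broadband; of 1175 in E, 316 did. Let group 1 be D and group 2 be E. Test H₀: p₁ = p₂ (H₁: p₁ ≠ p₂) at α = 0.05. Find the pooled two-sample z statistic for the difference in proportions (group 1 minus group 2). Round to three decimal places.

p̂₁ = 298/944 ≈ 0.31568, p̂₂ = 316/1175 ≈ 0.26894.
Pooled p̂ = (298+316)/(944+1175) = 614/2119 = 0.28976.
SE = √(0.205799 × 0.00191039) = 0.01983.
z = (0.31568 − 0.26894)/0.01983 = 0.04674/0.01983 = 2.357.
Two-sided p-value ≈ 2·Φ(−2.357) = 0.0184, so at α = 0.05 we reject H₀.

z = 2.357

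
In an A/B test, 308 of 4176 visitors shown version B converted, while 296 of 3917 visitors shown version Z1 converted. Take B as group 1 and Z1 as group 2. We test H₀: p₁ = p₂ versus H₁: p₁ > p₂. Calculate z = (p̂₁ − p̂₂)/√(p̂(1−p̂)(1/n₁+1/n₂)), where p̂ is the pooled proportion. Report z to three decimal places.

p̂₁ = 308/4176 = 0.073755, p̂₂ = 296/3917 = 0.075568.
Pooled p̂ = (308+296)/(4176+3917) = 604/8093 = 0.074632.
SE = √(p̂(1−p̂)(1/n₁+1/n₂)) = √(0.074632·0.925368·0.000494761) = √(3.41694e-05) = 0.005845.
z = (0.073755 − 0.075568)/0.005845 = -0.001813/0.005845 = -0.310.
p-value = P(Z > -0.310) ≈ 0.6218.

z = -0.310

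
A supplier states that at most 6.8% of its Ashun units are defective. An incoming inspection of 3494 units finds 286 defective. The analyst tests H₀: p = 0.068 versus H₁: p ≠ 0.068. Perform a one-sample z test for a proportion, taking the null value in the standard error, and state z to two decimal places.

z = 3.25

p̂ = 286/3494 = 0.08185.
Under H₀, SE = √(0.068·0.932/3494) = √(1.81385e-05) = 0.00426.
z = (0.08185 − 0.068)/0.00426 = 0.01385/0.00426 = 3.25.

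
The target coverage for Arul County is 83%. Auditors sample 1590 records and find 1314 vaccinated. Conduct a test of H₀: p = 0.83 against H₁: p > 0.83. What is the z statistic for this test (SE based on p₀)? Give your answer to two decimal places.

p̂ = 1314/1590 ≈ 0.8264.
Under H₀, SE = √(0.83·0.17/1590) = √(8.87421e-05) = 0.0094.
z = (0.8264 − 0.83)/0.0094 = -0.0036/0.0094 = -0.38.

z = -0.38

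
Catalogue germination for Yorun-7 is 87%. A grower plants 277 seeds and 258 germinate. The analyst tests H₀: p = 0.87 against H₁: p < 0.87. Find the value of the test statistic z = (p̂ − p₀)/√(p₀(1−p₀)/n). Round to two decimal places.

z = 3.04

p̂ = 258/277 = 0.9314.
Under H₀, SE = √(0.87·0.13/277) = √(0.000408303) = 0.0202.
z = (0.9314 − 0.87)/0.0202 = 0.0614/0.0202 = 3.04.
p-value = P(Z < 3.039) ≈ 0.9988.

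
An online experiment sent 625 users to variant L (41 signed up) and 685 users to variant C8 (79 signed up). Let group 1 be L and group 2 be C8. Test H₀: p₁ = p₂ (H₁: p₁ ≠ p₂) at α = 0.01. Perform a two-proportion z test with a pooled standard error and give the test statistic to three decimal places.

z = -3.116

p̂₁ = 41/625 = 0.06560, p̂₂ = 79/685 = 0.11533.
Pooled p̂ = (41+79)/(625+685) = 120/1310 = 0.09160.
SE = √(p̂(1−p̂)(1/n₁+1/n₂)) = √(0.09160·0.90840·0.00305985) = √(0.000254616) = 0.01596.
z = (0.06560 − 0.11533)/0.01596 = -0.04973/0.01596 = -3.116.
Two-sided p-value ≈ 2·Φ(−3.116) = 0.0018. With α = 0.01, reject H₀.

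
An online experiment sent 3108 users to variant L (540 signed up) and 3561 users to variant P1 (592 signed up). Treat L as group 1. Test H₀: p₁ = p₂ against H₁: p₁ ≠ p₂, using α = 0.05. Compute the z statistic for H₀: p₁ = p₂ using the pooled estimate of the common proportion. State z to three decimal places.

p̂₁ = 540/3108 = 0.173745, p̂₂ = 592/3561 = 0.166245.
Pooled p̂ = (540+592)/(3108+3561) = 1132/6669 = 0.169741.
SE = √(0.140929 × 0.00060257) = 0.009215.
z = (0.173745 − 0.166245)/0.009215 = 0.007500/0.009215 = 0.814.
Two-sided p-value ≈ 2·Φ(−0.814) = 0.4157. With α = 0.05, fail to reject H₀.

z = 0.814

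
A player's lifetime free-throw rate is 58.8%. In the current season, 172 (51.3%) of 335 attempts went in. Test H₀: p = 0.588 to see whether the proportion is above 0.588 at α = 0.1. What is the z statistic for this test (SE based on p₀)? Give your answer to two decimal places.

z = -2.77

p̂ = 172/335 = 0.5134.
Standard error under H₀: √(0.588×0.412/335) = 0.0269.
z = (0.5134 − 0.588)/0.0269 = -0.0746/0.0269 = -2.77.
p-value = P(Z > -2.773) ≈ 0.9972. With α = 0.1, fail to reject H₀.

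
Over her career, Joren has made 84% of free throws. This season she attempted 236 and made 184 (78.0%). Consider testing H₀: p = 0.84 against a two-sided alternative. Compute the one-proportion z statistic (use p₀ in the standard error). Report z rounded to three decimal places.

p̂ = 184/236 = 0.779661.
Under H₀, SE = √(0.84·0.16/236) = √(0.000569492) = 0.023864.
z = (0.779661 − 0.84)/0.023864 = -0.060339/0.023864 = -2.528.

z = -2.528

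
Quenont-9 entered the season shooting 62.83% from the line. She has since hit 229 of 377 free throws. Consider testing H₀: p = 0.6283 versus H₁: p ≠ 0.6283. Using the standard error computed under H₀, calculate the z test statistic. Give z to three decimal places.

z = -0.839

p̂ = 229/377 ≈ 0.607427.
SE = √(p₀(1−p₀)/n) = √(0.23354/377) = 0.024889.
z = (0.607427 − 0.6283)/0.024889 = -0.020873/0.024889 = -0.839.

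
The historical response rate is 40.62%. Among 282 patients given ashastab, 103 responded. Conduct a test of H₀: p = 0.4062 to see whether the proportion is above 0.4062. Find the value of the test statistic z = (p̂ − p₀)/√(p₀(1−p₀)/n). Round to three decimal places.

p̂ = 103/282 ≈ 0.36525.
Standard error under H₀: √(0.4062×0.5938/282) = 0.02925.
z = (0.36525 − 0.4062)/0.02925 = -0.04095/0.02925 = -1.400.

z = -1.400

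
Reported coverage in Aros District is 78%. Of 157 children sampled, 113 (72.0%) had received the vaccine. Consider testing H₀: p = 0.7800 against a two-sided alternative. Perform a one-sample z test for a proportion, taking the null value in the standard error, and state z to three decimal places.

p̂ = 113/157 ≈ 0.719745.
Standard error under H₀: √(0.78×0.22/157) = 0.033060.
z = (0.719745 − 0.78)/0.033060 = -0.060255/0.033060 = -1.823.

z = -1.823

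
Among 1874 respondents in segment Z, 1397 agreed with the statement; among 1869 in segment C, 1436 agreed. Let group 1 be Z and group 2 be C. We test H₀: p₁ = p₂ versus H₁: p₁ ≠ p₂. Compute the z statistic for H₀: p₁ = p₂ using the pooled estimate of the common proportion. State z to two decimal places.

z = -1.63

p̂₁ = 1397/1874 ≈ 0.7455, p̂₂ = 1436/1869 ≈ 0.7683.
Pooled p̂ = (1397+1436)/(1874+1869) = 2833/3743 = 0.7569.
SE = √(p̂(1−p̂)(1/n₁+1/n₂)) = √(0.7569·0.2431·0.00106866) = √(0.000196648) = 0.0140.
z = (0.7455 − 0.7683)/0.0140 = -0.0228/0.0140 = -1.63.
Two-sided p-value ≈ 2·Φ(−1.630) = 0.1031.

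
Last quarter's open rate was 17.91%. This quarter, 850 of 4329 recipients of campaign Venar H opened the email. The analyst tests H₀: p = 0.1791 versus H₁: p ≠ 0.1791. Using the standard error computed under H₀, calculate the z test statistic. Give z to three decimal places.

z = 2.960

p̂ = 850/4329 ≈ 0.196350.
Under H₀, SE = √(0.1791·0.8209/4329) = √(3.39624e-05) = 0.005828.
z = (0.196350 − 0.1791)/0.005828 = 0.017250/0.005828 = 2.960.
p-value = 2·P(Z > 2.960) ≈ 0.0031.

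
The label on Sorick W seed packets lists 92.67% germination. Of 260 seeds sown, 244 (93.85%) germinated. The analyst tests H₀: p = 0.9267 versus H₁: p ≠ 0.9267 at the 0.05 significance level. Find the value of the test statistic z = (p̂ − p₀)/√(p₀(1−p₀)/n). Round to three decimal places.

p̂ = 244/260 = 0.93846.
Standard error under H₀: √(0.9267×0.0733/260) = 0.01616.
z = (0.93846 − 0.9267)/0.01616 = 0.01176/0.01616 = 0.728.
p-value = 2·P(Z > 0.728) ≈ 0.4668. With α = 0.05, fail to reject H₀.

z = 0.728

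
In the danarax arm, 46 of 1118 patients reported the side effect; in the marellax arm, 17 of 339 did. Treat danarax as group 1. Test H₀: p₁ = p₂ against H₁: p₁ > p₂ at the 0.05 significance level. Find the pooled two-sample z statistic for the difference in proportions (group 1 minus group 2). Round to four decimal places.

z = -0.7139

p̂₁ = 46/1118 = 0.0411449, p̂₂ = 17/339 = 0.0501475.
Pooled p̂ = (46+17)/(1118+339) = 63/1457 = 0.0432395.
SE = √(0.0413699 × 0.00384431) = 0.0126110.
z = (0.0411449 − 0.0501475)/0.0126110 = -0.0090026/0.0126110 = -0.7139.
p-value = P(Z > -0.714) ≈ 0.7623, so at α = 0.05 we fail to reject H₀.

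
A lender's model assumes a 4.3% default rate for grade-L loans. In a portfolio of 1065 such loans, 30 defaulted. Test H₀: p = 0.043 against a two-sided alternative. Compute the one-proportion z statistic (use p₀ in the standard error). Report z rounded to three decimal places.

z = -2.386

p̂ = 30/1065 ≈ 0.028169.
Standard error under H₀: √(0.043×0.957/1065) = 0.006216.
z = (0.028169 − 0.043)/0.006216 = -0.014831/0.006216 = -2.386.
p-value = 2·P(Z > 2.386) ≈ 0.0170.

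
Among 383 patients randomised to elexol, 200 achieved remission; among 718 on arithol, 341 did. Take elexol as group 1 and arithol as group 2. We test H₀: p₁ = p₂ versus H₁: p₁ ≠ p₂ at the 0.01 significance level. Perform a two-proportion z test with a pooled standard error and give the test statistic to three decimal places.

z = 1.494

p̂₁ = 200/383 ≈ 0.52219, p̂₂ = 341/718 ≈ 0.47493.
Pooled p̂ = (200+341)/(383+718) = 541/1101 = 0.49137.
SE = √(p̂(1−p̂)(1/n₁+1/n₂)) = √(0.49137·0.50863·0.00400372) = √(0.00100063) = 0.03163.
z = (0.52219 − 0.47493)/0.03163 = 0.04726/0.03163 = 1.494.
p-value = 2·P(Z > 1.494) ≈ 0.1351, so at α = 0.01 we fail to reject H₀.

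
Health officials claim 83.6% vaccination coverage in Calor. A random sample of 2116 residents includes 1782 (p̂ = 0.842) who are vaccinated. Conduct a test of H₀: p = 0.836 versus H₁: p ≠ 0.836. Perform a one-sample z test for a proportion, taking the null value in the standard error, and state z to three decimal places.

p̂ = 1782/2116 ≈ 0.84216.
Standard error under H₀: √(0.836×0.164/2116) = 0.00805.
z = (0.84216 − 0.836)/0.00805 = 0.00616/0.00805 = 0.765.

z = 0.765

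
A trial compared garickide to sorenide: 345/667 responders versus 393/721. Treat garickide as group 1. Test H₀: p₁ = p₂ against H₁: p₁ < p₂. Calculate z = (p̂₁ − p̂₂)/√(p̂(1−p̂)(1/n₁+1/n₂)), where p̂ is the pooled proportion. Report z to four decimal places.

z = -1.0383

p̂₁ = 345/667 = 0.517241, p̂₂ = 393/721 = 0.545076.
Pooled p̂ = (345+393)/(667+721) = 738/1388 = 0.531700.
SE = √(p̂(1−p̂)(1/n₁+1/n₂)) = √(0.531700·0.468300·0.00288621) = √(0.000718653) = 0.026808.
z = (0.517241 − 0.545076)/0.026808 = -0.027835/0.026808 = -1.0383.
p-value = P(Z < -1.038) ≈ 0.1496.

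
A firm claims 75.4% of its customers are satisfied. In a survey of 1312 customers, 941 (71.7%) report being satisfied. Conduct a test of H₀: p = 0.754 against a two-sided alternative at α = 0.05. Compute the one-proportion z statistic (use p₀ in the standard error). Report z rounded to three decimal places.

p̂ = 941/1312 ≈ 0.71723.
Standard error under H₀: √(0.754×0.246/1312) = 0.01189.
z = (0.71723 − 0.754)/0.01189 = -0.03677/0.01189 = -3.093.
p-value = 2·P(Z > 3.093) ≈ 0.0020, so at α = 0.05 we reject H₀.

z = -3.093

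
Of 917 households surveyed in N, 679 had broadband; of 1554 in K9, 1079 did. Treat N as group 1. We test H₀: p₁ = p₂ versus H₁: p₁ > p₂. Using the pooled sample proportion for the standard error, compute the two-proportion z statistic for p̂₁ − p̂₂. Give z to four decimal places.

p̂₁ = 679/917 = 0.740458, p̂₂ = 1079/1554 = 0.694337.
Pooled p̂ = (679+1079)/(917+1554) = 1758/2471 = 0.711453.
SE = √(p̂(1−p̂)(1/n₁+1/n₂)) = √(0.711453·0.288547·0.00173401) = √(0.000355972) = 0.018867.
z = (0.740458 − 0.694337)/0.018867 = 0.046121/0.018867 = 2.4445.
p-value = P(Z > 2.444) ≈ 0.0073.

z = 2.4445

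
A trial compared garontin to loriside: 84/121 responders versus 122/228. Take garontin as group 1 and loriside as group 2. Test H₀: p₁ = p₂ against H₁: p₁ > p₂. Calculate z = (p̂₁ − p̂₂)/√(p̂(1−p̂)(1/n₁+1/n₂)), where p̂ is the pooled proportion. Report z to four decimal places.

z = 2.8768

p̂₁ = 84/121 = 0.694215, p̂₂ = 122/228 = 0.535088.
Pooled p̂ = (84+122)/(121+228) = 206/349 = 0.590258.
SE = √(0.241854 × 0.0126504) = 0.055313.
z = (0.694215 − 0.535088)/0.055313 = 0.159127/0.055313 = 2.8768.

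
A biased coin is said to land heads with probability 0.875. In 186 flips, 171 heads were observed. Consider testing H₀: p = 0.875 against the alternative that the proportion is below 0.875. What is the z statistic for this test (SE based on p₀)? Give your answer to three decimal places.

p̂ = 171/186 ≈ 0.91935.
Standard error under H₀: √(0.875×0.125/186) = 0.02425.
z = (0.91935 − 0.875)/0.02425 = 0.04435/0.02425 = 1.829.
p-value = P(Z < 1.829) ≈ 0.9663.

z = 1.829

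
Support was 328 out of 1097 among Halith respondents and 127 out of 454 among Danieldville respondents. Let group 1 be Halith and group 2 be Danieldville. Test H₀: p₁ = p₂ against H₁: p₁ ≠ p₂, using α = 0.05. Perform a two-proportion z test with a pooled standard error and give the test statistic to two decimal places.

z = 0.76

p̂₁ = 328/1097 ≈ 0.2990, p̂₂ = 127/454 ≈ 0.2797.
Pooled p̂ = (328+127)/(1097+454) = 455/1551 = 0.2934.
SE = √(0.2073 × 0.00311422) = 0.0254.
z = (0.2990 − 0.2797)/0.0254 = 0.0193/0.0254 = 0.76.
Two-sided p-value ≈ 2·Φ(−0.758) = 0.4484; since p > α = 0.05, fail to reject H₀.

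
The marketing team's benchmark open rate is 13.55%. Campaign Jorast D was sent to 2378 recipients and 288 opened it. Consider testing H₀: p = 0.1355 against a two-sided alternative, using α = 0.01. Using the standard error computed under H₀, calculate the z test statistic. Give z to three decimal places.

p̂ = 288/2378 = 0.12111.
SE = √(p₀(1−p₀)/n) = √(0.11714/2378) = 0.00702.
z = (0.12111 − 0.1355)/0.00702 = -0.01439/0.00702 = -2.050.
Two-sided p-value ≈ 2·Φ(−2.050) = 0.0403; since p > α = 0.01, fail to reject H₀.

z = -2.050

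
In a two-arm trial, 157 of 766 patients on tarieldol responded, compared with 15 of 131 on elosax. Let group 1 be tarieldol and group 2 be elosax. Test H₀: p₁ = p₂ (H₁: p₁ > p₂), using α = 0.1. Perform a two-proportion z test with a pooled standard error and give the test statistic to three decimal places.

z = 2.430

p̂₁ = 157/766 = 0.20496, p̂₂ = 15/131 = 0.11450.
Pooled p̂ = (157+15)/(766+131) = 172/897 = 0.19175.
SE = √(0.154982 × 0.00893907) = 0.03722.
z = (0.20496 − 0.11450)/0.03722 = 0.09046/0.03722 = 2.430.
p-value = P(Z > 2.430) ≈ 0.0075; since p < α = 0.1, reject H₀.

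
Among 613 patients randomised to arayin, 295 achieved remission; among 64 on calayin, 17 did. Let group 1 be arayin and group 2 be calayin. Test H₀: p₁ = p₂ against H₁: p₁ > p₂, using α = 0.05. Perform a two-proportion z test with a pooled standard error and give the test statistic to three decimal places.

z = 3.293

p̂₁ = 295/613 = 0.48124, p̂₂ = 17/64 = 0.26562.
Pooled p̂ = (295+17)/(613+64) = 312/677 = 0.46086.
SE = √(p̂(1−p̂)(1/n₁+1/n₂)) = √(0.46086·0.53914·0.0172563) = √(0.00428764) = 0.06548.
z = (0.48124 − 0.26562)/0.06548 = 0.21562/0.06548 = 3.293.
p-value = P(Z > 3.293) ≈ 0.0005. With α = 0.05, reject H₀.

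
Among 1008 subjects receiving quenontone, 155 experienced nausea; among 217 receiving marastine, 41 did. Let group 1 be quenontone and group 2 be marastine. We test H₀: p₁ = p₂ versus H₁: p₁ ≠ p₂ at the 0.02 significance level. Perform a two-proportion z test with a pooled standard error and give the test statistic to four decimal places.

p̂₁ = 155/1008 ≈ 0.153770, p̂₂ = 41/217 ≈ 0.188940.
Pooled p̂ = (155+41)/(1008+217) = 196/1225 = 0.160000.
SE = √(0.1344 × 0.00560036) = 0.027435.
z = (0.153770 − 0.188940)/0.027435 = -0.035170/0.027435 = -1.2819.
Two-sided p-value ≈ 2·Φ(−1.282) = 0.1999. With α = 0.02, fail to reject H₀.

z = -1.2819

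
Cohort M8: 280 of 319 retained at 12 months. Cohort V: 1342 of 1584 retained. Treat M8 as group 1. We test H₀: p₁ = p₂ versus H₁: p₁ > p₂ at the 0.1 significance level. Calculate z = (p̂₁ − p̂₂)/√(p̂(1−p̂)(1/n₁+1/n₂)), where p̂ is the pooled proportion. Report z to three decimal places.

p̂₁ = 280/319 ≈ 0.87774, p̂₂ = 1342/1584 ≈ 0.84722.
Pooled p̂ = (280+1342)/(319+1584) = 1622/1903 = 0.85234.
SE = √(p̂(1−p̂)(1/n₁+1/n₂)) = √(0.85234·0.14766·0.00376611) = √(0.000473994) = 0.02177.
z = (0.87774 − 0.84722)/0.02177 = 0.03052/0.02177 = 1.402.
p-value = P(Z > 1.402) ≈ 0.0805. With α = 0.1, reject H₀.

z = 1.402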